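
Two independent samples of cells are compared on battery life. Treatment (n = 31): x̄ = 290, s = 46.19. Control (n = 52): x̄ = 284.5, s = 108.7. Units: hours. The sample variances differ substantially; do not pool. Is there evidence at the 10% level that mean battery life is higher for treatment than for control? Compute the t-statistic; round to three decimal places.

0.320

Let group 1 = treatment, group 2 = control. H0: μ_1 = μ_2; H1: μ_1 > μ_2 (Welch's two-sample t-test, right-tailed).
t = (x̄_1 − x̄_2)/√(s_1²/n_1 + s_2²/n_2) = (290 − 284.5)/√(46.19²/31 + 108.7²/52) = 0.320
Welch–Satterthwaite df ≈ 74.89
p-value = P(T ≥ 0.320) ≈ 0.375
Since p ≈ 0.375 > α = 0.1, fail to reject H0; the data do not provide sufficient evidence against H0.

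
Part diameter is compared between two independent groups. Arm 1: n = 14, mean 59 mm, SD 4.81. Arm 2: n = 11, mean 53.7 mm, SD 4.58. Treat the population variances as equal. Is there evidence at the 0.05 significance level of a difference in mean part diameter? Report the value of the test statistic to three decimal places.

Let group 1 = arm 1, group 2 = arm 2. H0: μ_1 = μ_2; H1: μ_1 ≠ μ_2 (two-sample pooled-variance t-test, two-sided).
s_p² = [(14−1)·4.81² + (11−1)·4.58²]/(14+11−2) = 22.1971
t = (59 − 53.7)/√[22.1971·(1/14 + 1/11)] = 2.792
df = n₁ + n₂ − 2 = 23
Two-sided p-value ≈ 0.010
Since p ≈ 0.010 < α = 0.05, reject H0; the evidence is statistically significant.

2.792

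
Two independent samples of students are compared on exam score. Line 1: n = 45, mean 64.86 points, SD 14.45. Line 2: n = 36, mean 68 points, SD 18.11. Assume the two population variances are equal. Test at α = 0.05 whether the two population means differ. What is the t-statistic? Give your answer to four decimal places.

Let group 1 = line 1, group 2 = line 2. H0: μ_1 = μ_2; H1: μ_1 ≠ μ_2 (two-sample pooled-variance t-test, two-sided).
s_p² = [(45−1)·14.45² + (36−1)·18.11²]/(45+36−2) = 261.599
t = (64.86 − 68)/√[261.599·(1/45 + 1/36)] = -0.8682
df = n₁ + n₂ − 2 = 79
Two-sided p-value ≈ 0.3879
Since p ≈ 0.3879 > α = 0.05, fail to reject H0; the data do not provide sufficient evidence against H0.

-0.8682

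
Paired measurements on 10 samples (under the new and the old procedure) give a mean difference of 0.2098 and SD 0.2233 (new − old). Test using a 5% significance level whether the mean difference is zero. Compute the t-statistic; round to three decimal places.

H0: μ_d = 0; H1: μ_d ≠ 0 (paired t-test on the differences, two-sided).
t = d̄/(s_d/√n) = 0.2098/(0.2233/√10) = 2.971
df = n − 1 = 9
Two-sided p-value ≈ 0.0157
Since p ≈ 0.0157 < α = 0.05, reject H0; the data support H1.

2.971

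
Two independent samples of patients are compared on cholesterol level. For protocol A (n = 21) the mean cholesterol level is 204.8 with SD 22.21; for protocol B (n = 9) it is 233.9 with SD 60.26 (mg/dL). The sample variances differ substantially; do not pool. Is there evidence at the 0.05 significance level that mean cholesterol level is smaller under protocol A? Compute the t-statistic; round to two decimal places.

-1.41

Let group 1 = protocol A, group 2 = protocol B. H0: μ_1 = μ_2; H1: μ_1 < μ_2 (Welch's two-sample t-test, left-tailed).
t = (x̄_1 − x̄_2)/√(s_1²/n_1 + s_2²/n_2) = (204.8 − 233.9)/√(22.21²/21 + 60.26²/9) = -1.41
Welch–Satterthwaite df ≈ 8.95
p-value = P(T ≤ -1.41) ≈ 0.0964
Since p ≈ 0.0964 > α = 0.05, fail to reject H0; the data do not provide sufficient evidence against H0.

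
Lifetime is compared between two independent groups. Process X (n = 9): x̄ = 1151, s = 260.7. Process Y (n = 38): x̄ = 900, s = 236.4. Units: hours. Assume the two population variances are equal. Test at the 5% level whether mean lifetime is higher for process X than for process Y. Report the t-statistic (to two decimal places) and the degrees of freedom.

Let group 1 = process X, group 2 = process Y. H0: μ_1 = μ_2; H1: μ_1 > μ_2 (two-sample pooled-variance t-test, right-tailed).
s_p² = [(9−1)·260.7² + (38−1)·236.4²]/(9+38−2) = 58032.4
t = (1151 − 900)/√[58032.4·(1/9 + 1/38)] = 2.81
df = n₁ + n₂ − 2 = 45
p-value = P(T ≥ 2.81) ≈ 0.0036
Since p ≈ 0.0036 < α = 0.05, reject H0; the data support H1.

t = 2.81, df = 45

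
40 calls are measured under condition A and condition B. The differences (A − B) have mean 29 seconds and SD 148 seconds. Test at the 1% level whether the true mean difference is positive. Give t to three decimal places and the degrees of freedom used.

H0: μ_d = 0; H1: μ_d > 0 (paired t-test on the differences, right-tailed).
t = d̄/(s_d/√n) = 29/(148/√40) = 1.239
df = n − 1 = 39
p-value = P(T ≥ 1.239) ≈ 0.111
Since p ≈ 0.111 > α = 0.01, fail to reject H0; the evidence is not statistically significant.

t = 1.239, df = 39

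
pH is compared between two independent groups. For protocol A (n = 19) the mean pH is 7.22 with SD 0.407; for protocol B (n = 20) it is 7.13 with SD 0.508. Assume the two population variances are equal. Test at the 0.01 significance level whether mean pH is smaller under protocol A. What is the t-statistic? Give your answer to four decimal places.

0.6086

Let group 1 = protocol A, group 2 = protocol B. H0: μ_1 = μ_2; H1: μ_1 < μ_2 (two-sample pooled-variance t-test, left-tailed).
s_p² = [(19−1)·0.407² + (20−1)·0.508²]/(19+20−2) = 0.213105
t = (7.22 − 7.13)/√[0.213105·(1/19 + 1/20)] = 0.6086
df = n₁ + n₂ − 2 = 37
p-value = P(T ≤ 0.6086) ≈ 0.727
Since p ≈ 0.727 > α = 0.01, fail to reject H0; the data do not provide sufficient evidence against H0.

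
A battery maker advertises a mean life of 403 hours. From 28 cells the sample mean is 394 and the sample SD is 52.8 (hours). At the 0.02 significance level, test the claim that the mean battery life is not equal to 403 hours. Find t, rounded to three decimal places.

H0: μ = 403; H1: μ ≠ 403 (one-sample t-test, two-sided).
t = (x̄ − μ₀)/(s/√n) = (394 − 403)/(52.8/√28) = -0.902
df = n − 1 = 27
Two-sided p-value ≈ 0.3751
Since p ≈ 0.3751 > α = 0.02, fail to reject H0; the evidence is not statistically significant.

-0.902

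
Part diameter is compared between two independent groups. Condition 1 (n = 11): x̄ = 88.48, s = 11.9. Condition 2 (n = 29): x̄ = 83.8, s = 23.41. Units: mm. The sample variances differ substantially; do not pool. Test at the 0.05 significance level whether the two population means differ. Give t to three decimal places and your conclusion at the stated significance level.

t = 0.830; fail to reject H0

Let group 1 = condition 1, group 2 = condition 2. H0: μ_1 = μ_2; H1: μ_1 ≠ μ_2 (Welch's two-sample t-test, two-sided).
t = (x̄_1 − x̄_2)/√(s_1²/n_1 + s_2²/n_2) = (88.48 − 83.8)/√(11.9²/11 + 23.41²/29) = 0.830
Welch–Satterthwaite df ≈ 34.42
Two-sided p-value ≈ 0.4121
Since p ≈ 0.4121 > α = 0.05, fail to reject H0; the evidence is not statistically significant.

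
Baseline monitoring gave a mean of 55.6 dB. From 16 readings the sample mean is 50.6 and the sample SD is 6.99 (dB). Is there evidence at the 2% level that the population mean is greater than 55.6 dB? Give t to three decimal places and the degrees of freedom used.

t = -2.861, df = 15

H0: μ = 55.6; H1: μ > 55.6 (one-sample t-test, right-tailed).
t = (x̄ − μ₀)/(s/√n) = (50.6 − 55.6)/(6.99/√16) = -2.861
df = n − 1 = 15
p-value = P(T ≥ -2.861) ≈ 0.994
Since p ≈ 0.994 > α = 0.02, fail to reject H0; the evidence is not statistically significant.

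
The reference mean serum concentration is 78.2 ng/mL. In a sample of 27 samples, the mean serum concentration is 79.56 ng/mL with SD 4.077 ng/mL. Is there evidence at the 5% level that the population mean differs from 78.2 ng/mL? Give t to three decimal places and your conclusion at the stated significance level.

H0: μ = 78.2; H1: μ ≠ 78.2 (one-sample t-test, two-sided).
t = (x̄ − μ₀)/(s/√n) = (79.56 − 78.2)/(4.077/√27) = 1.733
df = n − 1 = 26
Two-sided p-value ≈ 0.095
Since p ≈ 0.095 > α = 0.05, fail to reject H0; the evidence is not statistically significant.

t = 1.733; fail to reject H0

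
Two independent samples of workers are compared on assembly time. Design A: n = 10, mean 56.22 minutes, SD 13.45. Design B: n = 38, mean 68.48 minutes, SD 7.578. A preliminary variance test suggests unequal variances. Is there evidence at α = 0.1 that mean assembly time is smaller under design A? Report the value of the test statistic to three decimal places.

Let group 1 = design A, group 2 = design B. H0: μ_1 = μ_2; H1: μ_1 < μ_2 (Welch's two-sample t-test, left-tailed).
t = (x̄_1 − x̄_2)/√(s_1²/n_1 + s_2²/n_2) = (56.22 − 68.48)/√(13.45²/10 + 7.578²/38) = -2.769
Welch–Satterthwaite df ≈ 10.55
p-value = P(T ≤ -2.769) ≈ 0.009
Since p ≈ 0.009 < α = 0.1, reject H0; the evidence is statistically significant.

-2.769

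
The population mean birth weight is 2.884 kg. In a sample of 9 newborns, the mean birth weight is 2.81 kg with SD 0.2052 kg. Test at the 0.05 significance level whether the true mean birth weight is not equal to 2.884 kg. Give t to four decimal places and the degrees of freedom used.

t = -1.0819, df = 8

H0: μ = 2.884; H1: μ ≠ 2.884 (one-sample t-test, two-sided).
t = (x̄ − μ₀)/(s/√n) = (2.81 − 2.884)/(0.2052/√9) = -1.0819
df = n − 1 = 8
Two-sided p-value ≈ 0.311
Since p ≈ 0.311 > α = 0.05, fail to reject H0; the evidence is not statistically significant.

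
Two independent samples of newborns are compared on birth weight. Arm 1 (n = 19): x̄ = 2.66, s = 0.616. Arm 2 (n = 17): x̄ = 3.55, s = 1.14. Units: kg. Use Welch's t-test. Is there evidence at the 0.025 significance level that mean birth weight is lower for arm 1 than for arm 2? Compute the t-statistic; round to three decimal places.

-2.866

Let group 1 = arm 1, group 2 = arm 2. H0: μ_1 = μ_2; H1: μ_1 < μ_2 (Welch's two-sample t-test, left-tailed).
t = (x̄_1 − x̄_2)/√(s_1²/n_1 + s_2²/n_2) = (2.66 − 3.55)/√(0.616²/19 + 1.14²/17) = -2.866
Welch–Satterthwaite df ≈ 24.00
p-value = P(T ≤ -2.866) ≈ 0.004
Since p ≈ 0.004 < α = 0.025, reject H0; the data support H1.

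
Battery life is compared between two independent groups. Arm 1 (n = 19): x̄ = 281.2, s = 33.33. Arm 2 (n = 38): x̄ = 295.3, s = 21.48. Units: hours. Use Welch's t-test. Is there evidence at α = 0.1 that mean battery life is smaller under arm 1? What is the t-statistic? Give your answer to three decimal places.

Let group 1 = arm 1, group 2 = arm 2. H0: μ_1 = μ_2; H1: μ_1 < μ_2 (Welch's two-sample t-test, left-tailed).
t = (x̄_1 − x̄_2)/√(s_1²/n_1 + s_2²/n_2) = (281.2 − 295.3)/√(33.33²/19 + 21.48²/38) = -1.678
Welch–Satterthwaite df ≈ 25.71
p-value = P(T ≤ -1.678) ≈ 0.053
Since p ≈ 0.053 < α = 0.1, reject H0; the data support H1.

-1.678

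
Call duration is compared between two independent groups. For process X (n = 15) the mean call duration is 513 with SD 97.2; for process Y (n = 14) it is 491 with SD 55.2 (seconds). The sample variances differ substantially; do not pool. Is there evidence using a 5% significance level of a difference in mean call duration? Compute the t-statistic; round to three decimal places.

Let group 1 = process X, group 2 = process Y. H0: μ_1 = μ_2; H1: μ_1 ≠ μ_2 (Welch's two-sample t-test, two-sided).
t = (x̄_1 − x̄_2)/√(s_1²/n_1 + s_2²/n_2) = (513 − 491)/√(97.2²/15 + 55.2²/14) = 0.756
Welch–Satterthwaite df ≈ 22.46
Two-sided p-value ≈ 0.458
Since p ≈ 0.458 > α = 0.05, fail to reject H0; the data do not provide sufficient evidence against H0.

0.756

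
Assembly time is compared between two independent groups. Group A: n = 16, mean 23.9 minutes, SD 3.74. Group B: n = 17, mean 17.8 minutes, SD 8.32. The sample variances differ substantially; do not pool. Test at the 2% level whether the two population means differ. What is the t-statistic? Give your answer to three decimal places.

2.743

Let group 1 = group A, group 2 = group B. H0: μ_1 = μ_2; H1: μ_1 ≠ μ_2 (Welch's two-sample t-test, two-sided).
t = (x̄_1 − x̄_2)/√(s_1²/n_1 + s_2²/n_2) = (23.9 − 17.8)/√(3.74²/16 + 8.32²/17) = 2.743
Welch–Satterthwaite df ≈ 22.50
Two-sided p-value ≈ 0.012
Since p ≈ 0.012 < α = 0.02, reject H0; the evidence is statistically significant.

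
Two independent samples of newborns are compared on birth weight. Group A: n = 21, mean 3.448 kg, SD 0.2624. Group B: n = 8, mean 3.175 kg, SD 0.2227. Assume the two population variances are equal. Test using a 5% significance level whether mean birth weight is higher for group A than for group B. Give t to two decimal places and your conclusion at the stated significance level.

Let group 1 = group A, group 2 = group B. H0: μ_1 = μ_2; H1: μ_1 > μ_2 (two-sample pooled-variance t-test, right-tailed).
s_p² = [(21−1)·0.2624² + (8−1)·0.2227²]/(21+8−2) = 0.0638608
t = (3.448 − 3.175)/√[0.0638608·(1/21 + 1/8)] = 2.60
df = n₁ + n₂ − 2 = 27
p-value = P(T ≥ 2.60) ≈ 0.0075
Since p ≈ 0.0075 < α = 0.05, reject H0; the evidence is statistically significant.

t = 2.60; reject H0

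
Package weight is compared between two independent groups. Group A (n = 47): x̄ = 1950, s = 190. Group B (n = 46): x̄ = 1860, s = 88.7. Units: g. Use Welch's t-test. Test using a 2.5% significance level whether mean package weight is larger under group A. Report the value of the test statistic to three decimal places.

Let group 1 = group A, group 2 = group B. H0: μ_1 = μ_2; H1: μ_1 > μ_2 (Welch's two-sample t-test, right-tailed).
t = (x̄_1 − x̄_2)/√(s_1²/n_1 + s_2²/n_2) = (1950 − 1860)/√(190²/47 + 88.7²/46) = 2.937
Welch–Satterthwaite df ≈ 65.45
p-value = P(T ≥ 2.937) ≈ 0.002
Since p ≈ 0.002 < α = 0.025, reject H0; the evidence is statistically significant.

2.937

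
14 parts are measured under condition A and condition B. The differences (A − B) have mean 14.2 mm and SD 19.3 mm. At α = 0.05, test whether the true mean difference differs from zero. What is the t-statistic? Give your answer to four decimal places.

H0: μ_d = 0; H1: μ_d ≠ 0 (paired t-test on the differences, two-sided).
t = d̄/(s_d/√n) = 14.2/(19.3/√14) = 2.7529
df = n − 1 = 13
Two-sided p-value ≈ 0.016
Since p ≈ 0.016 < α = 0.05, reject H0; the evidence is statistically significant.

2.7529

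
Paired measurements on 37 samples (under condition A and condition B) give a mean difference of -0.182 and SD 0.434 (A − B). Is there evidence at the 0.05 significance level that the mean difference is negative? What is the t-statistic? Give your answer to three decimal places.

-2.551

H0: μ_d = 0; H1: μ_d < 0 (paired t-test on the differences, left-tailed).
t = d̄/(s_d/√n) = -0.182/(0.434/√37) = -2.551
df = n − 1 = 36
p-value = P(T ≤ -2.551) ≈ 0.008
Since p ≈ 0.008 < α = 0.05, reject H0; the evidence is statistically significant.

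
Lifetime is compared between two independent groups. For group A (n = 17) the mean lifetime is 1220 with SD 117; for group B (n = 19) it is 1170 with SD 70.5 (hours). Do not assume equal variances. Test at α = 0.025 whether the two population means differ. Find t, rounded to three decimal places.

Let group 1 = group A, group 2 = group B. H0: μ_1 = μ_2; H1: μ_1 ≠ μ_2 (Welch's two-sample t-test, two-sided).
t = (x̄_1 − x̄_2)/√(s_1²/n_1 + s_2²/n_2) = (1220 − 1170)/√(117²/17 + 70.5²/19) = 1.531
Welch–Satterthwaite df ≈ 25.68
Two-sided p-value ≈ 0.138
Since p ≈ 0.138 > α = 0.025, fail to reject H0; the data do not provide sufficient evidence against H0.

1.531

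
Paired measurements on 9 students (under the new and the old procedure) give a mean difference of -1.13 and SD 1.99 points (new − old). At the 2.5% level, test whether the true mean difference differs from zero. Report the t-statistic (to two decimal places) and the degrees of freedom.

t = -1.70, df = 8

H0: μ_d = 0; H1: μ_d ≠ 0 (paired t-test on the differences, two-sided).
t = d̄/(s_d/√n) = -1.13/(1.99/√9) = -1.70
df = n − 1 = 8
Two-sided p-value ≈ 0.1269
Since p ≈ 0.1269 > α = 0.025, fail to reject H0; the evidence is not statistically significant.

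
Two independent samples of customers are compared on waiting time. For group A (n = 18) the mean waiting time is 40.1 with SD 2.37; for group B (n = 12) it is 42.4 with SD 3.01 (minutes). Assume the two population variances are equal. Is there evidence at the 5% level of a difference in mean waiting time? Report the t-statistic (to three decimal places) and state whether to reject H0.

t = -2.338; reject H0

Let group 1 = group A, group 2 = group B. H0: μ_1 = μ_2; H1: μ_1 ≠ μ_2 (two-sample pooled-variance t-test, two-sided).
s_p² = [(18−1)·2.37² + (12−1)·3.01²]/(18+12−2) = 6.96959
t = (40.1 − 42.4)/√[6.96959·(1/18 + 1/12)] = -2.338
df = n₁ + n₂ − 2 = 28
Two-sided p-value ≈ 0.027
Since p ≈ 0.027 < α = 0.05, reject H0; the evidence is statistically significant.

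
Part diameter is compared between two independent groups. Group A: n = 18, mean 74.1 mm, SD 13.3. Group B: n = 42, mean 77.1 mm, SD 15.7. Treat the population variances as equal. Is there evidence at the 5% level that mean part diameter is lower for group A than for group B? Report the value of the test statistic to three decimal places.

Let group 1 = group A, group 2 = group B. H0: μ_1 = μ_2; H1: μ_1 < μ_2 (two-sample pooled-variance t-test, left-tailed).
s_p² = [(18−1)·13.3² + (42−1)·15.7²]/(18+42−2) = 226.09
t = (74.1 − 77.1)/√[226.09·(1/18 + 1/42)] = -0.708
df = n₁ + n₂ − 2 = 58
p-value = P(T ≤ -0.708) ≈ 0.241
Since p ≈ 0.241 > α = 0.05, fail to reject H0; the evidence is not statistically significant.

-0.708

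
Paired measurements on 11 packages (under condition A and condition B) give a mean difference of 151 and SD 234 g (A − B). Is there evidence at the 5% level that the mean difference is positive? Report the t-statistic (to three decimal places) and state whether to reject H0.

H0: μ_d = 0; H1: μ_d > 0 (paired t-test on the differences, right-tailed).
t = d̄/(s_d/√n) = 151/(234/√11) = 2.140
df = n − 1 = 10
p-value = P(T ≥ 2.140) ≈ 0.029
Since p ≈ 0.029 < α = 0.05, reject H0; the data support H1.

t = 2.140; reject H0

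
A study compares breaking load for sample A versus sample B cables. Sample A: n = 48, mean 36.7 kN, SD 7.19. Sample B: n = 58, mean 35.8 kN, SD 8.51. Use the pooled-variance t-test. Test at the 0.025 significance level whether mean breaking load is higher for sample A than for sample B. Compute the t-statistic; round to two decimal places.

0.58

Let group 1 = sample A, group 2 = sample B. H0: μ_1 = μ_2; H1: μ_1 > μ_2 (two-sample pooled-variance t-test, right-tailed).
s_p² = [(48−1)·7.19² + (58−1)·8.51²]/(48+58−2) = 63.0544
t = (36.7 − 35.8)/√[63.0544·(1/48 + 1/58)] = 0.58
df = n₁ + n₂ − 2 = 104
p-value = P(T ≥ 0.58) ≈ 0.2813
Since p ≈ 0.2813 > α = 0.025, fail to reject H0; the data do not provide sufficient evidence against H0.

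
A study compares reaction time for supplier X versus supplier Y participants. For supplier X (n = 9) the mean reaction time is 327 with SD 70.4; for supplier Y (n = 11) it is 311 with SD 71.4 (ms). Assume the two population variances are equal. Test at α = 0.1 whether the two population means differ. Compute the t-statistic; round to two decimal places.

Let group 1 = supplier X, group 2 = supplier Y. H0: μ_1 = μ_2; H1: μ_1 ≠ μ_2 (two-sample pooled-variance t-test, two-sided).
s_p² = [(9−1)·70.4² + (11−1)·71.4²]/(9+11−2) = 5034.94
t = (327 − 311)/√[5034.94·(1/9 + 1/11)] = 0.50
df = n₁ + n₂ − 2 = 18
Two-sided p-value ≈ 0.622
Since p ≈ 0.622 > α = 0.1, fail to reject H0; the data do not provide sufficient evidence against H0.

0.50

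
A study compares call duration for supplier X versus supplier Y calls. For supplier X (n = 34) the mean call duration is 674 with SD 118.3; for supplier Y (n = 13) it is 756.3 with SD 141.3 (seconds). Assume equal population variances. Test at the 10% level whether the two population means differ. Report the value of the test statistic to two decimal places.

-2.02

Let group 1 = supplier X, group 2 = supplier Y. H0: μ_1 = μ_2; H1: μ_1 ≠ μ_2 (two-sample pooled-variance t-test, two-sided).
s_p² = [(34−1)·118.3² + (13−1)·141.3²]/(34+13−2) = 15587.1
t = (674 − 756.3)/√[15587.1·(1/34 + 1/13)] = -2.02
df = n₁ + n₂ − 2 = 45
Two-sided p-value ≈ 0.0492
Since p ≈ 0.0492 < α = 0.1, reject H0; the evidence is statistically significant.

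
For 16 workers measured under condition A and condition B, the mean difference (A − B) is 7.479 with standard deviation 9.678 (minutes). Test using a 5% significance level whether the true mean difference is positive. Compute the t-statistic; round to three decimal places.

H0: μ_d = 0; H1: μ_d > 0 (paired t-test on the differences, right-tailed).
t = d̄/(s_d/√n) = 7.479/(9.678/√16) = 3.091
df = n − 1 = 15
p-value = P(T ≥ 3.091) ≈ 0.004
Since p ≈ 0.004 < α = 0.05, reject H0; the evidence is statistically significant.

3.091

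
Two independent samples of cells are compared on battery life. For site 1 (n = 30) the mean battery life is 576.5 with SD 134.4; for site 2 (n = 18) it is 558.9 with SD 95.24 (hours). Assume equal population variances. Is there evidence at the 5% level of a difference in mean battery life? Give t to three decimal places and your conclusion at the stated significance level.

Let group 1 = site 1, group 2 = site 2. H0: μ_1 = μ_2; H1: μ_1 ≠ μ_2 (two-sample pooled-variance t-test, two-sided).
s_p² = [(30−1)·134.4² + (18−1)·95.24²]/(30+18−2) = 14740
t = (576.5 − 558.9)/√[14740·(1/30 + 1/18)] = 0.486
df = n₁ + n₂ − 2 = 46
Two-sided p-value ≈ 0.629
Since p ≈ 0.629 > α = 0.05, fail to reject H0; the data do not provide sufficient evidence against H0.

t = 0.486; fail to reject H0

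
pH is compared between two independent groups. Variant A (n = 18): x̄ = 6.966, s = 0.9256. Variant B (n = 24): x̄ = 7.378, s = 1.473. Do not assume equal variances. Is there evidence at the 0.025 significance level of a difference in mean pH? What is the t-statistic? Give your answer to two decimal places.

Let group 1 = variant A, group 2 = variant B. H0: μ_1 = μ_2; H1: μ_1 ≠ μ_2 (Welch's two-sample t-test, two-sided).
t = (x̄_1 − x̄_2)/√(s_1²/n_1 + s_2²/n_2) = (6.966 − 7.378)/√(0.9256²/18 + 1.473²/24) = -1.11
Welch–Satterthwaite df ≈ 38.98
Two-sided p-value ≈ 0.2742
Since p ≈ 0.2742 > α = 0.025, fail to reject H0; the evidence is not statistically significant.

-1.11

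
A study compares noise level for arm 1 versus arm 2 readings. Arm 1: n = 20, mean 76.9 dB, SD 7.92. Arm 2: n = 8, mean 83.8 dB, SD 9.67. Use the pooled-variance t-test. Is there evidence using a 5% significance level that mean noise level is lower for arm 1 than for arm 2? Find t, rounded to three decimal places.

Let group 1 = arm 1, group 2 = arm 2. H0: μ_1 = μ_2; H1: μ_1 < μ_2 (two-sample pooled-variance t-test, left-tailed).
s_p² = [(20−1)·7.92² + (8−1)·9.67²]/(20+8−2) = 71.014
t = (76.9 − 83.8)/√[71.014·(1/20 + 1/8)] = -1.957
df = n₁ + n₂ − 2 = 26
p-value = P(T ≤ -1.957) ≈ 0.0306
Since p ≈ 0.0306 < α = 0.05, reject H0; the data support H1.

-1.957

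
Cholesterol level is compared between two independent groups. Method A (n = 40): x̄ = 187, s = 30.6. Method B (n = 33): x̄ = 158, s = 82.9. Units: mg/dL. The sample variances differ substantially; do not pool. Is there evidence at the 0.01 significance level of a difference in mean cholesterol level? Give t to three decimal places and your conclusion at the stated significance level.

Let group 1 = method A, group 2 = method B. H0: μ_1 = μ_2; H1: μ_1 ≠ μ_2 (Welch's two-sample t-test, two-sided).
t = (x̄_1 − x̄_2)/√(s_1²/n_1 + s_2²/n_2) = (187 − 158)/√(30.6²/40 + 82.9²/33) = 1.905
Welch–Satterthwaite df ≈ 39.19
Two-sided p-value ≈ 0.0641
Since p ≈ 0.0641 > α = 0.01, fail to reject H0; the data do not provide sufficient evidence against H0.

t = 1.905; fail to reject H0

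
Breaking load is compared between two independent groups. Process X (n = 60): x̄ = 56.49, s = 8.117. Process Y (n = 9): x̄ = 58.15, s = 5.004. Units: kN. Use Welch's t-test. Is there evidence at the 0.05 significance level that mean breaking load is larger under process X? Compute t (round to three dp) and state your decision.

t = -0.843; fail to reject H0

Let group 1 = process X, group 2 = process Y. H0: μ_1 = μ_2; H1: μ_1 > μ_2 (Welch's two-sample t-test, right-tailed).
t = (x̄_1 − x̄_2)/√(s_1²/n_1 + s_2²/n_2) = (56.49 − 58.15)/√(8.117²/60 + 5.004²/9) = -0.843
Welch–Satterthwaite df ≈ 15.24
p-value = P(T ≥ -0.843) ≈ 0.7938
Since p ≈ 0.7938 > α = 0.05, fail to reject H0; the data do not provide sufficient evidence against H0.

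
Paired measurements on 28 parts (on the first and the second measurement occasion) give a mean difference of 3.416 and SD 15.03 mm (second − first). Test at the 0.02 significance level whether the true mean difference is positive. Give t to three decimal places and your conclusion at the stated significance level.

t = 1.203; fail to reject H0

H0: μ_d = 0; H1: μ_d > 0 (paired t-test on the differences, right-tailed).
t = d̄/(s_d/√n) = 3.416/(15.03/√28) = 1.203
df = n − 1 = 27
p-value = P(T ≥ 1.203) ≈ 0.120
Since p ≈ 0.120 > α = 0.02, fail to reject H0; the data do not provide sufficient evidence against H0.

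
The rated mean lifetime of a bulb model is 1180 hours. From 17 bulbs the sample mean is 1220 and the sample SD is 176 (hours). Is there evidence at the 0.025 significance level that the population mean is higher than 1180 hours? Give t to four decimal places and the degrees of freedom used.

t = 0.9371, df = 16

H0: μ = 1180; H1: μ > 1180 (one-sample t-test, right-tailed).
t = (x̄ − μ₀)/(s/√n) = (1220 − 1180)/(176/√17) = 0.9371
df = n − 1 = 16
p-value = P(T ≥ 0.9371) ≈ 0.181
Since p ≈ 0.181 > α = 0.025, fail to reject H0; the data do not provide sufficient evidence against H0.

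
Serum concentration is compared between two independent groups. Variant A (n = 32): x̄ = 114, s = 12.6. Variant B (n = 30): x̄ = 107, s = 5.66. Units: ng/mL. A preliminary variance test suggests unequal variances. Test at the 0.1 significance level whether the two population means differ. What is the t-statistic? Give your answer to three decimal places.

Let group 1 = variant A, group 2 = variant B. H0: μ_1 = μ_2; H1: μ_1 ≠ μ_2 (Welch's two-sample t-test, two-sided).
t = (x̄_1 − x̄_2)/√(s_1²/n_1 + s_2²/n_2) = (114 − 107)/√(12.6²/32 + 5.66²/30) = 2.851
Welch–Satterthwaite df ≈ 43.62
Two-sided p-value ≈ 0.007
Since p ≈ 0.007 < α = 0.1, reject H0; the data support H1.

2.851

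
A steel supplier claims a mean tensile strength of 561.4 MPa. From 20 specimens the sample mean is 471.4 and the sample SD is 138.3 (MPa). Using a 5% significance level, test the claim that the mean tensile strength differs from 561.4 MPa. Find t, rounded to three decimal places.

-2.910

H0: μ = 561.4; H1: μ ≠ 561.4 (one-sample t-test, two-sided).
t = (x̄ − μ₀)/(s/√n) = (471.4 − 561.4)/(138.3/√20) = -2.910
df = n − 1 = 19
Two-sided p-value ≈ 0.0090
Since p ≈ 0.0090 < α = 0.05, reject H0; the data support H1.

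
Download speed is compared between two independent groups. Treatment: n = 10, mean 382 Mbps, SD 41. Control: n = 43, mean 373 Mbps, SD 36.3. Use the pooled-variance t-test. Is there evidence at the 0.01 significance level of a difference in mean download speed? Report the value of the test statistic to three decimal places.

0.690

Let group 1 = treatment, group 2 = control. H0: μ_1 = μ_2; H1: μ_1 ≠ μ_2 (two-sample pooled-variance t-test, two-sided).
s_p² = [(10−1)·41² + (43−1)·36.3²]/(10+43−2) = 1381.8
t = (382 − 373)/√[1381.8·(1/10 + 1/43)] = 0.690
df = n₁ + n₂ − 2 = 51
Two-sided p-value ≈ 0.494
Since p ≈ 0.494 > α = 0.01, fail to reject H0; the data do not provide sufficient evidence against H0.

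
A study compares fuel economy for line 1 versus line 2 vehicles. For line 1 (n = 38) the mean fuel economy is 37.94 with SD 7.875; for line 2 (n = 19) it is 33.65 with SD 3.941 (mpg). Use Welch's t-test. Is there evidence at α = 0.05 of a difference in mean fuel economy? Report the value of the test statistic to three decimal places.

Let group 1 = line 1, group 2 = line 2. H0: μ_1 = μ_2; H1: μ_1 ≠ μ_2 (Welch's two-sample t-test, two-sided).
t = (x̄_1 − x̄_2)/√(s_1²/n_1 + s_2²/n_2) = (37.94 − 33.65)/√(7.875²/38 + 3.941²/19) = 2.741
Welch–Satterthwaite df ≈ 54.99
Two-sided p-value ≈ 0.008
Since p ≈ 0.008 < α = 0.05, reject H0; the evidence is statistically significant.

2.741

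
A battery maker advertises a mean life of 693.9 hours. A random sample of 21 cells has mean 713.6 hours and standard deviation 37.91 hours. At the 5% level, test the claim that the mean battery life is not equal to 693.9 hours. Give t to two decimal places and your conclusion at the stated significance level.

t = 2.38; reject H0

H0: μ = 693.9; H1: μ ≠ 693.9 (one-sample t-test, two-sided).
t = (x̄ − μ₀)/(s/√n) = (713.6 − 693.9)/(37.91/√21) = 2.38
df = n − 1 = 20
Two-sided p-value ≈ 0.027
Since p ≈ 0.027 < α = 0.05, reject H0; the data support H1.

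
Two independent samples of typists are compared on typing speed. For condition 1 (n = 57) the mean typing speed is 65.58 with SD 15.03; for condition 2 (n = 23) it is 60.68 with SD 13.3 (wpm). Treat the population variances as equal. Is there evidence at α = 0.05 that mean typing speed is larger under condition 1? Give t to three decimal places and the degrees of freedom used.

Let group 1 = condition 1, group 2 = condition 2. H0: μ_1 = μ_2; H1: μ_1 > μ_2 (two-sample pooled-variance t-test, right-tailed).
s_p² = [(57−1)·15.03² + (23−1)·13.3²]/(57+23−2) = 212.077
t = (65.58 − 60.68)/√[212.077·(1/57 + 1/23)] = 1.362
df = n₁ + n₂ − 2 = 78
p-value = P(T ≥ 1.362) ≈ 0.0885
Since p ≈ 0.0885 > α = 0.05, fail to reject H0; the evidence is not statistically significant.

t = 1.362, df = 78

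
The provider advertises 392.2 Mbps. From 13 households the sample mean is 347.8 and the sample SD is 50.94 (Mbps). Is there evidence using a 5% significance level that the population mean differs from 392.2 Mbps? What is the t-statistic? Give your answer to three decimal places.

H0: μ = 392.2; H1: μ ≠ 392.2 (one-sample t-test, two-sided).
t = (x̄ − μ₀)/(s/√n) = (347.8 − 392.2)/(50.94/√13) = -3.143
df = n − 1 = 12
Two-sided p-value ≈ 0.008
Since p ≈ 0.008 < α = 0.05, reject H0; the evidence is statistically significant.

-3.143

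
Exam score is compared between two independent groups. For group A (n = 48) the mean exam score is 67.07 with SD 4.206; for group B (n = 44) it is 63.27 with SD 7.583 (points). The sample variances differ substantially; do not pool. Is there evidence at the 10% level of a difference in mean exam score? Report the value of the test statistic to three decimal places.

Let group 1 = group A, group 2 = group B. H0: μ_1 = μ_2; H1: μ_1 ≠ μ_2 (Welch's two-sample t-test, two-sided).
t = (x̄_1 − x̄_2)/√(s_1²/n_1 + s_2²/n_2) = (67.07 − 63.27)/√(4.206²/48 + 7.583²/44) = 2.936
Welch–Satterthwaite df ≈ 65.88
Two-sided p-value ≈ 0.0046
Since p ≈ 0.0046 < α = 0.1, reject H0; the data support H1.

2.936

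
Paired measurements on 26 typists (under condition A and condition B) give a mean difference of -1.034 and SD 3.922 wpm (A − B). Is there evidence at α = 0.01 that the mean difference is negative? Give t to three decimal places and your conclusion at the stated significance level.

t = -1.344; fail to reject H0

H0: μ_d = 0; H1: μ_d < 0 (paired t-test on the differences, left-tailed).
t = d̄/(s_d/√n) = -1.034/(3.922/√26) = -1.344
df = n − 1 = 25
p-value = P(T ≤ -1.344) ≈ 0.095
Since p ≈ 0.095 > α = 0.01, fail to reject H0; the data do not provide sufficient evidence against H0.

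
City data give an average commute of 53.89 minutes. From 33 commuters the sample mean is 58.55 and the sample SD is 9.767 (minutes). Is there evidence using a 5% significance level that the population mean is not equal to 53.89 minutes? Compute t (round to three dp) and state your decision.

H0: μ = 53.89; H1: μ ≠ 53.89 (one-sample t-test, two-sided).
t = (x̄ − μ₀)/(s/√n) = (58.55 − 53.89)/(9.767/√33) = 2.741
df = n − 1 = 32
Two-sided p-value ≈ 0.0099
Since p ≈ 0.0099 < α = 0.05, reject H0; the evidence is statistically significant.

t = 2.741; reject H0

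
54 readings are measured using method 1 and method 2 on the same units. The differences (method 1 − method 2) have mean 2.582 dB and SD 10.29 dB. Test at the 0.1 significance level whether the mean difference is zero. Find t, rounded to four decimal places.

H0: μ_d = 0; H1: μ_d ≠ 0 (paired t-test on the differences, two-sided).
t = d̄/(s_d/√n) = 2.582/(10.29/√54) = 1.8439
df = n − 1 = 53
Two-sided p-value ≈ 0.0708
Since p ≈ 0.0708 < α = 0.1, reject H0; the evidence is statistically significant.

1.8439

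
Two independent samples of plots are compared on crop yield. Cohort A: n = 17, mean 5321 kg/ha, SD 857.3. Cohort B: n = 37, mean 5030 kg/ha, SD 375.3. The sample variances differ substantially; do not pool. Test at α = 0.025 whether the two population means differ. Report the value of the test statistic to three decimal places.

Let group 1 = cohort A, group 2 = cohort B. H0: μ_1 = μ_2; H1: μ_1 ≠ μ_2 (Welch's two-sample t-test, two-sided).
t = (x̄_1 − x̄_2)/√(s_1²/n_1 + s_2²/n_2) = (5321 − 5030)/√(857.3²/17 + 375.3²/37) = 1.342
Welch–Satterthwaite df ≈ 18.88
Two-sided p-value ≈ 0.1956
Since p ≈ 0.1956 > α = 0.025, fail to reject H0; the data do not provide sufficient evidence against H0.

1.342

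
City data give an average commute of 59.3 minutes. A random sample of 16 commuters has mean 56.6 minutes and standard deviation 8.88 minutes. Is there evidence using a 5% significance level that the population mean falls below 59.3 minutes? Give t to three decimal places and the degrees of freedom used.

t = -1.216, df = 15

H0: μ = 59.3; H1: μ < 59.3 (one-sample t-test, left-tailed).
t = (x̄ − μ₀)/(s/√n) = (56.6 − 59.3)/(8.88/√16) = -1.216
df = n − 1 = 15
p-value = P(T ≤ -1.216) ≈ 0.121
Since p ≈ 0.121 > α = 0.05, fail to reject H0; the data do not provide sufficient evidence against H0.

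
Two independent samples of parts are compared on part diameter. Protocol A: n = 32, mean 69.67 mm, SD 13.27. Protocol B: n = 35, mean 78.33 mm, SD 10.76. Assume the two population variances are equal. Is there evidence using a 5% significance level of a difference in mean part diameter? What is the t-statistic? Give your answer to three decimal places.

-2.945

Let group 1 = protocol A, group 2 = protocol B. H0: μ_1 = μ_2; H1: μ_1 ≠ μ_2 (two-sample pooled-variance t-test, two-sided).
s_p² = [(32−1)·13.27² + (35−1)·10.76²]/(32+35−2) = 144.543
t = (69.67 − 78.33)/√[144.543·(1/32 + 1/35)] = -2.945
df = n₁ + n₂ − 2 = 65
Two-sided p-value ≈ 0.0045
Since p ≈ 0.0045 < α = 0.05, reject H0; the data support H1.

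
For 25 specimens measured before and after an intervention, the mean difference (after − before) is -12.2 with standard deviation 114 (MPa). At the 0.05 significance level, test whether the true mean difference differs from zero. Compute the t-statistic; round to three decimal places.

-0.535

H0: μ_d = 0; H1: μ_d ≠ 0 (paired t-test on the differences, two-sided).
t = d̄/(s_d/√n) = -12.2/(114/√25) = -0.535
df = n − 1 = 24
Two-sided p-value ≈ 0.5975
Since p ≈ 0.5975 > α = 0.05, fail to reject H0; the data do not provide sufficient evidence against H0.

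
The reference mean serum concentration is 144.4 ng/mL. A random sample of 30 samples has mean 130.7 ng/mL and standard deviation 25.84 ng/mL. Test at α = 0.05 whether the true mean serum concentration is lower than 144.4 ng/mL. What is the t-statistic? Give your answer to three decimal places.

-2.904

H0: μ = 144.4; H1: μ < 144.4 (one-sample t-test, left-tailed).
t = (x̄ − μ₀)/(s/√n) = (130.7 − 144.4)/(25.84/√30) = -2.904
df = n − 1 = 29
p-value = P(T ≤ -2.904) ≈ 0.003
Since p ≈ 0.003 < α = 0.05, reject H0; the data support H1.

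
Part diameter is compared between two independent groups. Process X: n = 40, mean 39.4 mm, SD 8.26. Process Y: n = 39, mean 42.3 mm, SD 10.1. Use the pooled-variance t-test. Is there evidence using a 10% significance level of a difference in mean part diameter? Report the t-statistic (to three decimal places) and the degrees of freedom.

t = -1.399, df = 77

Let group 1 = process X, group 2 = process Y. H0: μ_1 = μ_2; H1: μ_1 ≠ μ_2 (two-sample pooled-variance t-test, two-sided).
s_p² = [(40−1)·8.26² + (39−1)·10.1²]/(40+39−2) = 84.8994
t = (39.4 − 42.3)/√[84.8994·(1/40 + 1/39)] = -1.399
df = n₁ + n₂ − 2 = 77
Two-sided p-value ≈ 0.1659
Since p ≈ 0.1659 > α = 0.1, fail to reject H0; the data do not provide sufficient evidence against H0.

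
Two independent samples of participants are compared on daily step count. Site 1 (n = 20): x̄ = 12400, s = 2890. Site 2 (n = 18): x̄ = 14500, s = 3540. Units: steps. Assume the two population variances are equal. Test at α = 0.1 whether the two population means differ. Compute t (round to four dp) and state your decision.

Let group 1 = site 1, group 2 = site 2. H0: μ_1 = μ_2; H1: μ_1 ≠ μ_2 (two-sample pooled-variance t-test, two-sided).
s_p² = [(20−1)·2890² + (18−1)·3540²]/(20+18−2) = 10325800
t = (12400 − 14500)/√[10325800·(1/20 + 1/18)] = -2.0115
df = n₁ + n₂ − 2 = 36
Two-sided p-value ≈ 0.052
Since p ≈ 0.052 < α = 0.1, reject H0; the evidence is statistically significant.

t = -2.0115; reject H0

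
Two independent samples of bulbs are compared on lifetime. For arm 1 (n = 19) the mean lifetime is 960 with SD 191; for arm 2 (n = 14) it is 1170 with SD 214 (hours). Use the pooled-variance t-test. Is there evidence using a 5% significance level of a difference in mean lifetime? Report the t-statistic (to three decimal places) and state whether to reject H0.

t = -2.967; reject H0

Let group 1 = arm 1, group 2 = arm 2. H0: μ_1 = μ_2; H1: μ_1 ≠ μ_2 (two-sample pooled-variance t-test, two-sided).
s_p² = [(19−1)·191² + (14−1)·214²]/(19+14−2) = 40387.3
t = (960 − 1170)/√[40387.3·(1/19 + 1/14)] = -2.967
df = n₁ + n₂ − 2 = 31
Two-sided p-value ≈ 0.006
Since p ≈ 0.006 < α = 0.05, reject H0; the evidence is statistically significant.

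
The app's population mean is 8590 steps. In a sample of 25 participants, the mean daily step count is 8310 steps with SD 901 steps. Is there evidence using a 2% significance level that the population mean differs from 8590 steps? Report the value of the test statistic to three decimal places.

-1.554

H0: μ = 8590; H1: μ ≠ 8590 (one-sample t-test, two-sided).
t = (x̄ − μ₀)/(s/√n) = (8310 − 8590)/(901/√25) = -1.554
df = n − 1 = 24
Two-sided p-value ≈ 0.133
Since p ≈ 0.133 > α = 0.02, fail to reject H0; the data do not provide sufficient evidence against H0.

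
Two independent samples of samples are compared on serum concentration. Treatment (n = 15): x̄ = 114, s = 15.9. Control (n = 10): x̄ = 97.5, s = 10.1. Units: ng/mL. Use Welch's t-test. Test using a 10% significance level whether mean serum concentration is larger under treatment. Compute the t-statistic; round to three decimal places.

3.172

Let group 1 = treatment, group 2 = control. H0: μ_1 = μ_2; H1: μ_1 > μ_2 (Welch's two-sample t-test, right-tailed).
t = (x̄_1 − x̄_2)/√(s_1²/n_1 + s_2²/n_2) = (114 − 97.5)/√(15.9²/15 + 10.1²/10) = 3.172
Welch–Satterthwaite df ≈ 22.98
p-value = P(T ≥ 3.172) ≈ 0.0021
Since p ≈ 0.0021 < α = 0.1, reject H0; the data support H1.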